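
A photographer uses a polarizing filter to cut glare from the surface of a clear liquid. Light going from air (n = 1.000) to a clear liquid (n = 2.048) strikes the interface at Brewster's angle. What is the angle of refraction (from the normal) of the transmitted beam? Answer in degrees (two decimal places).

θ_t ≈ 26.03°

θ_B = arctan(n₂/n₁) = arctan(2.048/1.000) = 63.97°.
At Brewster's angle the reflected and refracted rays are perpendicular, so θ_t = 90° − θ_B = 90° − 63.97° = 26.03°.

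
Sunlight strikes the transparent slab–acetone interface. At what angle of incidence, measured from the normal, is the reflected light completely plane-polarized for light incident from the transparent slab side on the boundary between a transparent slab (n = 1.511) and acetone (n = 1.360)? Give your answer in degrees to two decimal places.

tan θ_B = n₂/n₁ = 1.360/1.511 = 0.9001.
So θ_B = arctan 0.9001 = 41.99°.

θ_B ≈ 41.99°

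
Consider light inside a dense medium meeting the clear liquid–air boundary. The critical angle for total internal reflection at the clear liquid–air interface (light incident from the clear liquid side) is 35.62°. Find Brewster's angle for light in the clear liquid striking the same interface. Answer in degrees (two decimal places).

θ_B ≈ 30.22°

At the critical angle sin θ_c = n₂/n₁, giving n₂/n₁ = sin 35.62° = 0.5824.
Then tan θ_B = n₂/n₁ = 0.5824, so θ_B = arctan 0.5824 = 30.22°.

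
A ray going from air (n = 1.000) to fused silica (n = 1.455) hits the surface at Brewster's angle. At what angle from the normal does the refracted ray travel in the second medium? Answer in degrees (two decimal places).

θ_B = arctan(n₂/n₁) = arctan(1.455/1.000) = 55.50°.
The refracted ray is perpendicular to the reflected ray, so θ_t = 90° − θ_B = 34.50°.

θ_t ≈ 34.50°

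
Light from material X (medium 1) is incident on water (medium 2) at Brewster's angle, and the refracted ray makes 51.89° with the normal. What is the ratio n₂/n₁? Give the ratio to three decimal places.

θ_B + θ_t = 90°, so θ_B = 90° − 51.89° = 38.11°.
Then n₂/n₁ = tan θ_B = tan 38.11° = 0.784.

n₂/n₁ ≈ 0.784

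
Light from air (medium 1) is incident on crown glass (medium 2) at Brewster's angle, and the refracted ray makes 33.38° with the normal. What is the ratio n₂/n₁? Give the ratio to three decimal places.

θ_B + θ_t = 90°, so θ_B = 90° − 33.38° = 56.62°.
Then n₂/n₁ = tan θ_B = tan 56.62° = 1.518.

n₂/n₁ ≈ 1.518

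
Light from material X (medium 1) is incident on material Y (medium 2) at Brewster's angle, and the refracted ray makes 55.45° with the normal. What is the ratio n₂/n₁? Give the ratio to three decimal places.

n₂/n₁ ≈ 0.689

θ_B + θ_t = 90°, so θ_B = 90° − 55.45° = 34.55°.
tan θ_B = n₂/n₁, so n₂/n₁ = tan 34.55° = 0.689.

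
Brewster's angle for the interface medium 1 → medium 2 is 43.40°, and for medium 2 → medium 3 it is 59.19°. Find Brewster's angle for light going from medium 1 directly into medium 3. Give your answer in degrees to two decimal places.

θ_B ≈ 57.76°

tan θ_B(1→2) = n₂/n₁ = tan 43.40° = 0.9457.
tan θ_B(2→3) = n₃/n₂ = tan 59.19° = 1.6769.
n₃/n₁ = 1.5857. Then tan θ_B(1→3) = n₃/n₁, so θ_B(1→3) = arctan(1.5857) = 57.76°.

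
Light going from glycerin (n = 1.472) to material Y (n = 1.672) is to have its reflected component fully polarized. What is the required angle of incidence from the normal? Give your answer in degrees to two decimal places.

θ_B ≈ 48.64°

tan θ_B = n₂/n₁ = 1.672/1.472 = 1.1359.
So θ_B = arctan 1.1359 = 48.64°.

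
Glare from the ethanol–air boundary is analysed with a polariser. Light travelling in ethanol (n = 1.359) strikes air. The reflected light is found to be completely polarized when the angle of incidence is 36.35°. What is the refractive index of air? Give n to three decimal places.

n ≈ 1.000

Brewster's law: tan θ_B = n₂/n₁ (light incident in ethanol, refracted into air).
n₂ = n₁ tan θ_B = 1.359 × tan 36.35° = 1.000.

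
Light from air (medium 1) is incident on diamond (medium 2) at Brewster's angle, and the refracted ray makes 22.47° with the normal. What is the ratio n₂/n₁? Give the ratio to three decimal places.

At Brewster incidence θ_B = 90° − θ_t = 90° − 22.47° = 67.53°.
Then n₂/n₁ = tan θ_B = tan 67.53° = 2.418.

n₂/n₁ ≈ 2.418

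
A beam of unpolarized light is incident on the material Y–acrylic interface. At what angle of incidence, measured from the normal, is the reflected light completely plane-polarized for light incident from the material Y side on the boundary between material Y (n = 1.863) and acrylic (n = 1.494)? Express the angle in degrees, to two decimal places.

tan θ_B = n₂/n₁ = 1.494/1.863 = 0.8019.
θ_B = arctan(0.8019) = 38.73°.

θ_B ≈ 38.73°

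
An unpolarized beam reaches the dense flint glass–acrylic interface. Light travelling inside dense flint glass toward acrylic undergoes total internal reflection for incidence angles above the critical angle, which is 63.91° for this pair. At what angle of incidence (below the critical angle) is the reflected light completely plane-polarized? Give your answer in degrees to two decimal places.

n₂/n₁ = sin θ_c = sin 63.91° = 0.8981.
tan θ_B equals the same ratio, so θ_B = arctan(0.8981) = 41.93°.

θ_B ≈ 41.93°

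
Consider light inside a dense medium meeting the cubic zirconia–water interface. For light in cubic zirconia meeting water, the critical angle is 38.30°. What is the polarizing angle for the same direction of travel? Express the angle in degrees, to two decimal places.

n₂/n₁ = sin θ_c = sin 38.30° = 0.6198.
tan θ_B equals the same ratio, so θ_B = arctan(0.6198) = 31.79°.

θ_B ≈ 31.79°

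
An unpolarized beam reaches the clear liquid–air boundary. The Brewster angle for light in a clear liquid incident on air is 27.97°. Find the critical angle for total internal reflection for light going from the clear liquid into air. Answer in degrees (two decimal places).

n₂/n₁ = tan 27.97° = 0.5310; the critical angle satisfies sin θ_c = n₂/n₁.
θ_c = arcsin(0.5310) = 32.08°.

θ_c ≈ 32.08°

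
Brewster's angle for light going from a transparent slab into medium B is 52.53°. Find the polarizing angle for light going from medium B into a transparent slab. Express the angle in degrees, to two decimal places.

The two Brewster angles are complementary: θ_B' = 90° − θ_B = 90° − 52.53° = 37.47°.

θ_B' ≈ 37.47°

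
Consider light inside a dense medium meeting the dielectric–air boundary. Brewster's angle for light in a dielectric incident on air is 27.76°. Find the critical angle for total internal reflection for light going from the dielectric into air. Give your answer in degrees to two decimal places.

From Brewster, n₂/n₁ = tan θ_B = tan 27.76° = 0.5263.
Then sin θ_c = n₂/n₁ = 0.5263, so θ_c = arcsin 0.5263 = 31.76°.

θ_c ≈ 31.76°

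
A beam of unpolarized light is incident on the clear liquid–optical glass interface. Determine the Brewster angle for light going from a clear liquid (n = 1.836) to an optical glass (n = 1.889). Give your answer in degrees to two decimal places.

The reflected p-component vanishes when tan θ_B = n₂/n₁.
Here n₂/n₁ = 1.889/1.836 = 1.0289, and Brewster's law gives tan θ_B = n₂/n₁.
θ_B = arctan(1.0289) = 45.82°.

θ_B ≈ 45.82°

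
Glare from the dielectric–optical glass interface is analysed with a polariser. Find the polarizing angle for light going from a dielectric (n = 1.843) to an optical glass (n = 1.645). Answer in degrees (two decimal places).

At Brewster's angle the reflected and refracted rays are perpendicular, which with Snell's law gives tan θ_B = n₂/n₁.
Here n₂/n₁ = 1.645/1.843 = 0.8926, and Brewster's law gives tan θ_B = n₂/n₁.
So θ_B = arctan 0.8926 = 41.75°.

θ_B ≈ 41.75°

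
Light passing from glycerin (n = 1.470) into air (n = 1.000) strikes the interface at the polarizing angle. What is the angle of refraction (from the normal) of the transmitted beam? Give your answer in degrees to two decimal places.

θ_B = arctan(n₂/n₁) = arctan(1.000/1.470) = 34.23°.
At Brewster's angle the reflected and refracted rays are perpendicular, so θ_t = 90° − θ_B = 90° − 34.23° = 55.77°.

θ_t ≈ 55.77°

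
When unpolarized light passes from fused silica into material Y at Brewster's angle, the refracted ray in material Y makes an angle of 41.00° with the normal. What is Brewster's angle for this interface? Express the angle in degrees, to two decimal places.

Brewster's condition makes the reflected and refracted beams perpendicular: θ_B + θ_t = 90°.
So θ_B = 90° − θ_t = 90° − 41.00° = 49.00°.

θ_B ≈ 49.00°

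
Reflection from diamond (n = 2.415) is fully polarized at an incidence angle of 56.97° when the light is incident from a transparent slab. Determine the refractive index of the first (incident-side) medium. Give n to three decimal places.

At the Brewster angle, tan θ_B = n₂/n₁ with n₁ on the incident side (a transparent slab) and n₂ on the transmitted side (diamond).
n₁ = n₂ / tan θ_B = 2.415 / tan 56.97° = 1.570.

n ≈ 1.570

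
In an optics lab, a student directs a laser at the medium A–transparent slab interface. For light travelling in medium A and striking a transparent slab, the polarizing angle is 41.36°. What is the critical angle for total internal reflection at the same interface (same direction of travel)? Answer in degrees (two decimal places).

tan θ_B = n₂/n₁ = tan 41.36° = 0.8804.
Total internal reflection: sin θ_c = n₂/n₁ = 0.8804.
θ_c = arcsin(0.8804) = 61.69°.

θ_c ≈ 61.69°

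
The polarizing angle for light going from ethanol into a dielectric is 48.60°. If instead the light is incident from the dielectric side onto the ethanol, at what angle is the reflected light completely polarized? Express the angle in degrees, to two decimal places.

Reversing the direction swaps n₁ and n₂, so tan θ_B' = 1/tan θ_B and θ_B' = 90° − θ_B.
Hence θ_B' = 90° − 48.60° = 41.40°.

θ_B' ≈ 41.40°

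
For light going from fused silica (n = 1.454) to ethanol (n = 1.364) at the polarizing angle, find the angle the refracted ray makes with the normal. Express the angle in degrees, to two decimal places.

θ_t ≈ 46.83°

First find Brewster's angle: tan θ_B = 1.364/1.454 = 0.9381, giving θ_B = 43.17°.
The refracted ray is perpendicular to the reflected ray, so θ_t = 90° − θ_B = 46.83°.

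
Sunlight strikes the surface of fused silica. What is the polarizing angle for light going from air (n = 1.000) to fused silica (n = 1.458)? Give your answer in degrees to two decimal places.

θ_B ≈ 55.55°

Here n₂/n₁ = 1.458/1.000 = 1.4580, and Brewster's law gives tan θ_B = n₂/n₁.
So θ_B = arctan 1.4580 = 55.55°.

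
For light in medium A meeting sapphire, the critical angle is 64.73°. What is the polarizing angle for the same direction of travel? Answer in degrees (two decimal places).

sin θ_c = n₂/n₁, so n₂/n₁ = sin 64.73° = 0.9043.
Brewster: tan θ_B = n₂/n₁ = 0.9043.
θ_B = arctan(0.9043) = 42.12°.

θ_B ≈ 42.12°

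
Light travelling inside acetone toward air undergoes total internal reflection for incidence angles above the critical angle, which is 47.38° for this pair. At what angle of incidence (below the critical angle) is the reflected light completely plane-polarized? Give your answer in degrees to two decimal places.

sin θ_c = n₂/n₁, so n₂/n₁ = sin 47.38° = 0.7359.
Brewster: tan θ_B = n₂/n₁ = 0.7359.
θ_B = arctan(0.7359) = 36.35°.

θ_B ≈ 36.35°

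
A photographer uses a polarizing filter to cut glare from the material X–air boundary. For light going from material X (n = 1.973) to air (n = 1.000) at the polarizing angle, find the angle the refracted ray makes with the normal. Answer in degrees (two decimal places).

θ_B = arctan(n₂/n₁) = arctan(1.000/1.973) = 26.88°.
At Brewster's angle the reflected and refracted rays are perpendicular, so θ_t = 90° − θ_B = 90° − 26.88° = 63.12°.

θ_t ≈ 63.12°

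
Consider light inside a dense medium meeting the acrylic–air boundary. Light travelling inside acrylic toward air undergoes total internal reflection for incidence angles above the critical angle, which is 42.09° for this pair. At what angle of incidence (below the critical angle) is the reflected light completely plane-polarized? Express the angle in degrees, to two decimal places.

At the critical angle sin θ_c = n₂/n₁, giving n₂/n₁ = sin 42.09° = 0.6703.
Then tan θ_B = n₂/n₁ = 0.6703, so θ_B = arctan 0.6703 = 33.83°.

θ_B ≈ 33.83°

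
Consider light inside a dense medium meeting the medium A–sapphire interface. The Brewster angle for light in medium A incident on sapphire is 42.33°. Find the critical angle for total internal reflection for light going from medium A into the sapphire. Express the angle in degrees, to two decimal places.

n₂/n₁ = tan 42.33° = 0.9109; the critical angle satisfies sin θ_c = n₂/n₁.
θ_c = arcsin(0.9109) = 65.63°.

θ_c ≈ 65.63°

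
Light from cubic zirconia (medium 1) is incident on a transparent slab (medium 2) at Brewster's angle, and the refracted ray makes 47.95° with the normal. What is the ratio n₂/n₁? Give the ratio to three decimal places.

n₂/n₁ ≈ 0.902

θ_B + θ_t = 90°, so θ_B = 90° − 47.95° = 42.05°.
Then n₂/n₁ = tan θ_B = tan 42.05° = 0.902.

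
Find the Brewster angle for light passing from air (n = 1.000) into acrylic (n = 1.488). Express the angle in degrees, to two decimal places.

tan θ_B = n₂/n₁ = 1.488/1.000 = 1.4880. Taking the arctangent, θ_B = 56.10°.

θ_B ≈ 56.10°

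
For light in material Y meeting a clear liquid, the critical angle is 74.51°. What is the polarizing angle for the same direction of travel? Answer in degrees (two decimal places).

θ_B ≈ 43.94°

n₂/n₁ = sin θ_c = sin 74.51° = 0.9637.
tan θ_B equals the same ratio, so θ_B = arctan(0.9637) = 43.94°.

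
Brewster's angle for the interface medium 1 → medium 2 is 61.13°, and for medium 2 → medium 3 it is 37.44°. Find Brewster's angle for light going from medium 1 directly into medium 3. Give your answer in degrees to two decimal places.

θ_B ≈ 54.24°

Each Brewster angle gives a ratio: n₂/n₁ = tan 61.13° = 1.8137, n₃/n₂ = tan 37.44° = 0.7657.
Multiplying, n₃/n₁ = 1.8137 × 0.7657 = 1.3887, and θ_B(1→3) = arctan 1.3887 = 54.24°.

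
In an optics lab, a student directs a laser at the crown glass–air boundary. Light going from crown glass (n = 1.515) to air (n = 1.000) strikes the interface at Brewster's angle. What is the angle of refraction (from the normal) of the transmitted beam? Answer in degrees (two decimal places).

θ_t ≈ 56.57°

First find Brewster's angle: tan θ_B = 1.000/1.515 = 0.6601, giving θ_B = 33.43°.
The refracted ray is perpendicular to the reflected ray, so θ_t = 90° − θ_B = 56.57°.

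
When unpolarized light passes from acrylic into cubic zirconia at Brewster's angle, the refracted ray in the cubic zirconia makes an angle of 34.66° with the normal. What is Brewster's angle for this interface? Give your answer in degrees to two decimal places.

θ_B ≈ 55.34°

At Brewster's angle the reflected and refracted rays are perpendicular, so θ_B + θ_t = 90°.
So θ_B = 90° − θ_t = 90° − 34.66° = 55.34°.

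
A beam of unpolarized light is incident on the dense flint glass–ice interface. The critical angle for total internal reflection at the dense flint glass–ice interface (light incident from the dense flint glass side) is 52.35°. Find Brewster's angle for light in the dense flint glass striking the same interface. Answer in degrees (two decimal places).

n₂/n₁ = sin θ_c = sin 52.35° = 0.7918.
tan θ_B equals the same ratio, so θ_B = arctan(0.7918) = 38.37°.

θ_B ≈ 38.37°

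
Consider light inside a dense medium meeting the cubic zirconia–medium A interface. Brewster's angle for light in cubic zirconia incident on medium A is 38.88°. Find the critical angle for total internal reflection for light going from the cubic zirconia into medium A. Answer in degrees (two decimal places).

n₂/n₁ = tan 38.88° = 0.8063; the critical angle satisfies sin θ_c = n₂/n₁.
θ_c = arcsin(0.8063) = 53.74°.

θ_c ≈ 53.74°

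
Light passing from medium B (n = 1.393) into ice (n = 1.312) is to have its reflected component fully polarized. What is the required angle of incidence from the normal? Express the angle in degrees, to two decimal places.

tan θ_B = n₂/n₁ = 1.312/1.393 = 0.9419.
θ_B = arctan(0.9419) = 43.28°.

θ_B ≈ 43.28°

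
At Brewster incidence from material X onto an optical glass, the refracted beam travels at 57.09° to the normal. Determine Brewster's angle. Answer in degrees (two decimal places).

θ_B ≈ 32.91°

Brewster's condition makes the reflected and refracted beams perpendicular: θ_B + θ_t = 90°.
θ_B = 90° − 57.09° = 32.91°.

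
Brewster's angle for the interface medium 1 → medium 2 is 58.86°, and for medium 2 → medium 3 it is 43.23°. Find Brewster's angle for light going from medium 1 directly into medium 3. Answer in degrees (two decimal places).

θ_B ≈ 57.27°

Each Brewster angle gives a ratio: n₂/n₁ = tan 58.86° = 1.6551, n₃/n₂ = tan 43.23° = 0.9400.
So n₃/n₁ = (n₂/n₁)(n₃/n₂) = 1.6551 × 0.9400 = 1.5559.
θ_B(1→3) = arctan(1.5559) = 57.27°.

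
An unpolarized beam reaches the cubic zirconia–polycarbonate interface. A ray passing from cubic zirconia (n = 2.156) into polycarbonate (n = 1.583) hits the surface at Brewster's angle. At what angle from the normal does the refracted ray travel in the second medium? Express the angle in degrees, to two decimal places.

First find Brewster's angle: tan θ_B = 1.583/2.156 = 0.7342, giving θ_B = 36.29°.
At Brewster's angle the reflected and refracted rays are perpendicular, so θ_t = 90° − θ_B = 90° − 36.29° = 53.71°.

θ_t ≈ 53.71°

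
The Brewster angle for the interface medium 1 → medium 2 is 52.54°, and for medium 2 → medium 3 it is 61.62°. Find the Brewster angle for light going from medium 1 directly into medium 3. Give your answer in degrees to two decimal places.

θ_B ≈ 67.51°

Each Brewster angle gives a ratio: n₂/n₁ = tan 52.54° = 1.3051, n₃/n₂ = tan 61.62° = 1.8510.
n₃/n₁ = 2.4158. Then tan θ_B(1→3) = n₃/n₁, so θ_B(1→3) = arctan(2.4158) = 67.51°.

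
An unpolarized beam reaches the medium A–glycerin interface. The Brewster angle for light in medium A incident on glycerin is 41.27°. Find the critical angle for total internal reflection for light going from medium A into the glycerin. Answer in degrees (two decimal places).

θ_c ≈ 61.35°

tan θ_B = n₂/n₁ = tan 41.27° = 0.8776.
Total internal reflection: sin θ_c = n₂/n₁ = 0.8776.
θ_c = arcsin(0.8776) = 61.35°.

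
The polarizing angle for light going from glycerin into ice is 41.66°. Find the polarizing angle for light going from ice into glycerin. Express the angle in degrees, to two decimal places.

θ_B' ≈ 48.34°

The two Brewster angles are complementary: θ_B' = 90° − θ_B = 90° − 41.66° = 48.34°.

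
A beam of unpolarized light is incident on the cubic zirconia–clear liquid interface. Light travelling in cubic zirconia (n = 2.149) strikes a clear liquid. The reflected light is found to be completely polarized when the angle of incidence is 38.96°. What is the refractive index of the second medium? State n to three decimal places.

n ≈ 1.738

Full polarization of the reflected beam means tan θ_B = n₂/n₁, where n₁ is the incident medium (cubic zirconia).
n₂ = n₁ tan θ_B = 2.149 × tan 38.96° = 1.738.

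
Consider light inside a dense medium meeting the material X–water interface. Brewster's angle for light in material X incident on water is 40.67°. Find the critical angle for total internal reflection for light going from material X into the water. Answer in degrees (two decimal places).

θ_c ≈ 59.23°

tan θ_B = n₂/n₁ = tan 40.67° = 0.8592.
Total internal reflection: sin θ_c = n₂/n₁ = 0.8592.
θ_c = arcsin(0.8592) = 59.23°.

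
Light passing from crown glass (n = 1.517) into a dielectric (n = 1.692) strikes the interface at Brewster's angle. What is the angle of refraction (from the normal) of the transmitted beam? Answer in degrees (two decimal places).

tan θ_B = n₂/n₁ = 1.692/1.517 = 1.1154, so θ_B = 48.12°.
Since θ_B + θ_t = 90° at Brewster incidence, θ_t = 90° − 48.12° = 41.88°.

θ_t ≈ 41.88°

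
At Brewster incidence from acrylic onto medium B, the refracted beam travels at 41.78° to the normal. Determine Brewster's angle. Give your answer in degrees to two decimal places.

θ_B ≈ 48.22°

Brewster's condition makes the reflected and refracted beams perpendicular: θ_B + θ_t = 90°.
θ_B = 90° − 41.78° = 48.22°.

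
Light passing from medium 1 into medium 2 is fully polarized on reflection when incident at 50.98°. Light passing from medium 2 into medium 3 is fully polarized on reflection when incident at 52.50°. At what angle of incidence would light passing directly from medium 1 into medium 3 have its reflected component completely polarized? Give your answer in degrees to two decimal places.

tan θ_B(1→2) = n₂/n₁ = tan 50.98° = 1.2340.
tan θ_B(2→3) = n₃/n₂ = tan 52.50° = 1.3032.
Multiplying, n₃/n₁ = 1.2340 × 1.3032 = 1.6082, and θ_B(1→3) = arctan 1.6082 = 58.13°.

θ_B ≈ 58.13°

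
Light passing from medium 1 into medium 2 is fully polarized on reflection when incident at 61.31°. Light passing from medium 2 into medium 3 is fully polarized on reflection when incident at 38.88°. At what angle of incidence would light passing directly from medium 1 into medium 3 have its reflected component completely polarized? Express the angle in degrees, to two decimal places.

Each Brewster angle gives a ratio: n₂/n₁ = tan 61.31° = 1.8273, n₃/n₂ = tan 38.88° = 0.8063.
n₃/n₁ = 1.4734. Then tan θ_B(1→3) = n₃/n₁, so θ_B(1→3) = arctan(1.4734) = 55.83°.

θ_B ≈ 55.83°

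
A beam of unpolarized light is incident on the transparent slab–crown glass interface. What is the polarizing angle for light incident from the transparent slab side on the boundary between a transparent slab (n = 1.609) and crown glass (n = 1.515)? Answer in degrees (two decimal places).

Brewster's condition: tan θ_B = n₂/n₁ = 1.515/1.609 = 0.9416.
So θ_B = arctan 0.9416 = 43.28°.

θ_B ≈ 43.28°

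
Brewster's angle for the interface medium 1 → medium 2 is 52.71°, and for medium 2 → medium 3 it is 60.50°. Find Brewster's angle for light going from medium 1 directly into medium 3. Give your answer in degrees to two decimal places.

θ_B ≈ 66.69°

n₂/n₁ = tan 52.71° = 1.3132 and n₃/n₂ = tan 60.50° = 1.7675.
So n₃/n₁ = (n₂/n₁)(n₃/n₂) = 1.3132 × 1.7675 = 2.3210.
θ_B(1→3) = arctan(2.3210) = 66.69°.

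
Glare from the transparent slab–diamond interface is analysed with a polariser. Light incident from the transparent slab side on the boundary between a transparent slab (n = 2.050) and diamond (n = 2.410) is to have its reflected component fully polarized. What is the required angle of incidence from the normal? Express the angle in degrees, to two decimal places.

θ_B ≈ 49.61°

At Brewster's angle the reflected and refracted rays are perpendicular, which with Snell's law gives tan θ_B = n₂/n₁.
Here n₂/n₁ = 2.410/2.050 = 1.1756, and Brewster's law gives tan θ_B = n₂/n₁. Taking the arctangent, θ_B = 49.61°.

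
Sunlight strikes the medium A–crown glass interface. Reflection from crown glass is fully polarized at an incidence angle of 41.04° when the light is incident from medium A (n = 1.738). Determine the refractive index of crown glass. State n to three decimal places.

n ≈ 1.513

Full polarization of the reflected beam means tan θ_B = n₂/n₁, where n₁ is the incident medium (medium A).
n₂ = n₁ tan θ_B = 1.738 × tan 41.04° = 1.513.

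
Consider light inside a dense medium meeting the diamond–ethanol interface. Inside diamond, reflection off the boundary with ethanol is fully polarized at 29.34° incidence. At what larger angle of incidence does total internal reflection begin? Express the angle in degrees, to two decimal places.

n₂/n₁ = tan 29.34° = 0.5621; the critical angle satisfies sin θ_c = n₂/n₁.
θ_c = arcsin(0.5621) = 34.20°.

θ_c ≈ 34.20°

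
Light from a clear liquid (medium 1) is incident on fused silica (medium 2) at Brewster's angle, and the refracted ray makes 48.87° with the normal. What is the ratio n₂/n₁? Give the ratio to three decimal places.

At Brewster incidence θ_B = 90° − θ_t = 90° − 48.87° = 41.13°.
Then n₂/n₁ = tan θ_B = tan 41.13° = 0.873.

n₂/n₁ ≈ 0.873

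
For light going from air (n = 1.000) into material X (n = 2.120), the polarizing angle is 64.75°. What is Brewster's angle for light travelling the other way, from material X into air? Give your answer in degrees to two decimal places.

θ_B' ≈ 25.25°

Reversing the direction swaps n₁ and n₂, so tan θ_B' = 1/tan θ_B and θ_B' = 90° − θ_B.
Hence θ_B' = 90° − 64.75° = 25.25°.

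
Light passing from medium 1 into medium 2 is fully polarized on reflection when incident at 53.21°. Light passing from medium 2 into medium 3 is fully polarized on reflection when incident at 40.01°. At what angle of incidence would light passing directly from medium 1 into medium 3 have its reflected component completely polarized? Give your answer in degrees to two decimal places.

θ_B ≈ 48.30°

tan θ_B(1→2) = n₂/n₁ = tan 53.21° = 1.3372.
tan θ_B(2→3) = n₃/n₂ = tan 40.01° = 0.8394.
So n₃/n₁ = (n₂/n₁)(n₃/n₂) = 1.3372 × 0.8394 = 1.1225.
θ_B(1→3) = arctan(1.1225) = 48.30°.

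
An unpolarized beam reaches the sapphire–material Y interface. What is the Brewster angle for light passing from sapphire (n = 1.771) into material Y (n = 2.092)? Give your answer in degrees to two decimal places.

Brewster's condition: tan θ_B = n₂/n₁ = 2.092/1.771 = 1.1813. Taking the arctangent, θ_B = 49.75°.

θ_B ≈ 49.75°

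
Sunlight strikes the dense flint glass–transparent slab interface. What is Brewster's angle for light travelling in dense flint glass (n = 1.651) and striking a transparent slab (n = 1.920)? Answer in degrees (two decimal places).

Here n₂/n₁ = 1.920/1.651 = 1.1629, and Brewster's law gives tan θ_B = n₂/n₁.
θ_B = arctan(1.1629) = 49.31°.

θ_B ≈ 49.31°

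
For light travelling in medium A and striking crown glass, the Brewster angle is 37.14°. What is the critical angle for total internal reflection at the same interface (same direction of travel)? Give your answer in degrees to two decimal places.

n₂/n₁ = tan 37.14° = 0.7574; the critical angle satisfies sin θ_c = n₂/n₁.
θ_c = arcsin(0.7574) = 49.23°.

θ_c ≈ 49.23°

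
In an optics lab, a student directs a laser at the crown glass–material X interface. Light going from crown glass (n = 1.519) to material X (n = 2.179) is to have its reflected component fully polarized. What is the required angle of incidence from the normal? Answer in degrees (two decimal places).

θ_B ≈ 55.12°

Brewster's condition: tan θ_B = n₂/n₁ = 2.179/1.519 = 1.4345.
θ_B = arctan(1.4345) = 55.12°.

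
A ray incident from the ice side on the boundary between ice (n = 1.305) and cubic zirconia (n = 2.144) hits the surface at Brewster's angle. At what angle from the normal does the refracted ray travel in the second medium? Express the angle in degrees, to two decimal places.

θ_t ≈ 31.33°

θ_B = arctan(n₂/n₁) = arctan(2.144/1.305) = 58.67°.
The refracted ray is perpendicular to the reflected ray, so θ_t = 90° − θ_B = 31.33°.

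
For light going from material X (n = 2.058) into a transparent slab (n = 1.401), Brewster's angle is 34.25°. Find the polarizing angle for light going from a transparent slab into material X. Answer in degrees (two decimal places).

θ_B' ≈ 55.75°

The two Brewster angles are complementary: θ_B' = 90° − θ_B = 90° − 34.25° = 55.75°.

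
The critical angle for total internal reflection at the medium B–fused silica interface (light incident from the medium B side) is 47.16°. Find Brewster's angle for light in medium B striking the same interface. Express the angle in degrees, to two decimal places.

θ_B ≈ 36.25°

sin θ_c = n₂/n₁, so n₂/n₁ = sin 47.16° = 0.7333.
Brewster: tan θ_B = n₂/n₁ = 0.7333.
θ_B = arctan(0.7333) = 36.25°.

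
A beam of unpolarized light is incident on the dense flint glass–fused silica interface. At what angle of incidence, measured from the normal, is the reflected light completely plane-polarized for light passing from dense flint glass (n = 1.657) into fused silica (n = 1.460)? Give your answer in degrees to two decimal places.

Here n₂/n₁ = 1.460/1.657 = 0.8811, and Brewster's law gives tan θ_B = n₂/n₁.
θ_B = arctan(0.8811) = 41.38°.

θ_B ≈ 41.38°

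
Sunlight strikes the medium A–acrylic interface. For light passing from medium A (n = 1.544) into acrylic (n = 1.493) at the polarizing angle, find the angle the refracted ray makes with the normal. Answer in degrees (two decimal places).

θ_B = arctan(n₂/n₁) = arctan(1.493/1.544) = 44.04°.
The refracted ray is perpendicular to the reflected ray, so θ_t = 90° − θ_B = 45.96°.

θ_t ≈ 45.96°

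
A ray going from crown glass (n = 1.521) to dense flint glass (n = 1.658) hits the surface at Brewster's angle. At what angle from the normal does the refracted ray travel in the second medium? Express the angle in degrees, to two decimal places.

θ_t ≈ 42.53°

θ_B = arctan(n₂/n₁) = arctan(1.658/1.521) = 47.47°.
The refracted ray is perpendicular to the reflected ray, so θ_t = 90° − θ_B = 42.53°.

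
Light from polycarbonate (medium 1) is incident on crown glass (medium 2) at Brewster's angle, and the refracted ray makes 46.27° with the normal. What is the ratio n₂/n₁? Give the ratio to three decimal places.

θ_B + θ_t = 90°, so θ_B = 90° − 46.27° = 43.73°.
tan θ_B = n₂/n₁, so n₂/n₁ = tan 43.73° = 0.957.

n₂/n₁ ≈ 0.957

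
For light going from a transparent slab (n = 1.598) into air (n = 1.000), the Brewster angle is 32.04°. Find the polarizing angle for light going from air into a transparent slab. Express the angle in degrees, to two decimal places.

tan θ_B' = n₁/n₂ = 1/tan θ_B, so θ_B' = 90° − θ_B.
θ_B' = 90° − 32.04° = 57.96°.

θ_B' ≈ 57.96°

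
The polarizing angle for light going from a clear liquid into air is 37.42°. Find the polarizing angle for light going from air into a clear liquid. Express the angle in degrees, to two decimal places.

θ_B' ≈ 52.58°

The two Brewster angles are complementary: θ_B' = 90° − θ_B = 90° − 37.42° = 52.58°.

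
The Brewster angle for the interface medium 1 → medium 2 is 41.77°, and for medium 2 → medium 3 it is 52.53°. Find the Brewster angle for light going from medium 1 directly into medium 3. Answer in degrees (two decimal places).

Each Brewster angle gives a ratio: n₂/n₁ = tan 41.77° = 0.8932, n₃/n₂ = tan 52.53° = 1.3046.
Multiplying, n₃/n₁ = 0.8932 × 1.3046 = 1.1653, and θ_B(1→3) = arctan 1.1653 = 49.36°.

θ_B ≈ 49.36°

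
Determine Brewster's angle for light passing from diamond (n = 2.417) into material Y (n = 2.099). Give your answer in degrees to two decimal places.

Brewster's condition: tan θ_B = n₂/n₁ = 2.099/2.417 = 0.8684.
So θ_B = arctan 0.8684 = 40.97°.

θ_B ≈ 40.97°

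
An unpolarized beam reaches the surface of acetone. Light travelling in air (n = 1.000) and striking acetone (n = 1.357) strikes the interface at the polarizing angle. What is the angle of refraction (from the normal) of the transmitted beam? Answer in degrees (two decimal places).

First find Brewster's angle: tan θ_B = 1.357/1.000 = 1.3570, giving θ_B = 53.61°.
Since θ_B + θ_t = 90° at Brewster incidence, θ_t = 90° − 53.61° = 36.39°.

θ_t ≈ 36.39°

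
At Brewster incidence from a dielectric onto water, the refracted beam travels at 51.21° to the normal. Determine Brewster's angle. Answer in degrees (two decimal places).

Since the reflected and refracted rays are at right angles at the polarizing angle, θ_B + θ_t = 90°.
So θ_B = 90° − θ_t = 90° − 51.21° = 38.79°.

θ_B ≈ 38.79°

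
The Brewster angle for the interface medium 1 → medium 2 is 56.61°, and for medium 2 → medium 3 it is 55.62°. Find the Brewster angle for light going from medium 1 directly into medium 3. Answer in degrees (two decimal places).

θ_B ≈ 65.73°

n₂/n₁ = tan 56.61° = 1.5172 and n₃/n₂ = tan 55.62° = 1.4616.
So n₃/n₁ = (n₂/n₁)(n₃/n₂) = 1.5172 × 1.4616 = 2.2174.
θ_B(1→3) = arctan(2.2174) = 65.73°.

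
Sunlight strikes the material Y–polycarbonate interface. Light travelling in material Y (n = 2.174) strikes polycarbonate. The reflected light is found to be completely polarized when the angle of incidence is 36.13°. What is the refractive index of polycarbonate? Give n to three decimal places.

n ≈ 1.587

Full polarization of the reflected beam means tan θ_B = n₂/n₁, where n₁ is the incident medium (material Y).
n₂ = n₁ tan θ_B = 2.174 × tan 36.13° = 1.587.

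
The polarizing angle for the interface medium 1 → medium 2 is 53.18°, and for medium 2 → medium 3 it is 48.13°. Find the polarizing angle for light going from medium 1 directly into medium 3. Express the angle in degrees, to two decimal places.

θ_B ≈ 56.14°

n₂/n₁ = tan 53.18° = 1.3358 and n₃/n₂ = tan 48.13° = 1.1157.
Multiplying, n₃/n₁ = 1.3358 × 1.1157 = 1.4903, and θ_B(1→3) = arctan 1.4903 = 56.14°.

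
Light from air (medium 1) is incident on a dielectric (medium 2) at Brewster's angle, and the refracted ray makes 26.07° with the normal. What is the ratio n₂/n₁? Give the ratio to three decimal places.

n₂/n₁ ≈ 2.044

θ_B + θ_t = 90°, so θ_B = 90° − 26.07° = 63.93°.
Then n₂/n₁ = tan θ_B = tan 63.93° = 2.044.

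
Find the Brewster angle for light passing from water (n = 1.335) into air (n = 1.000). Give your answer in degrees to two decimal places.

tan θ_B = n₂/n₁ = 1.000/1.335 = 0.7491.
So θ_B = arctan 0.7491 = 36.84°.

θ_B ≈ 36.84°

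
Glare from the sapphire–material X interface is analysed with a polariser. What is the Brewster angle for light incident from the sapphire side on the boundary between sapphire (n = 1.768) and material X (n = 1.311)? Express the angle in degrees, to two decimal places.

θ_B ≈ 36.56°

Here n₂/n₁ = 1.311/1.768 = 0.7415, and Brewster's law gives tan θ_B = n₂/n₁.
So θ_B = arctan 0.7415 = 36.56°.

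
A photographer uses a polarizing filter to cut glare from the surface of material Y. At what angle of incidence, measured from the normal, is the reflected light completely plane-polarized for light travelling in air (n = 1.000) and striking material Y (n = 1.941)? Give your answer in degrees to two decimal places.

tan θ_B = n₂/n₁ = 1.941/1.000 = 1.9410.
θ_B = arctan(1.9410) = 62.74°.

θ_B ≈ 62.74°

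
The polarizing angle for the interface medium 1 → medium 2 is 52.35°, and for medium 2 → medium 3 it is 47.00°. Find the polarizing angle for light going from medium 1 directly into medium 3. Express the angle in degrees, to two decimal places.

θ_B ≈ 54.27°

n₂/n₁ = tan 52.35° = 1.2962 and n₃/n₂ = tan 47.00° = 1.0724.
Multiplying, n₃/n₁ = 1.2962 × 1.0724 = 1.3900, and θ_B(1→3) = arctan 1.3900 = 54.27°.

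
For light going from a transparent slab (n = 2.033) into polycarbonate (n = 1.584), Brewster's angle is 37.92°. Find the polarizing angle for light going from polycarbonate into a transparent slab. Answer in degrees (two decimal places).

θ_B' ≈ 52.08°

The two Brewster angles are complementary: θ_B' = 90° − θ_B = 90° − 37.92° = 52.08°.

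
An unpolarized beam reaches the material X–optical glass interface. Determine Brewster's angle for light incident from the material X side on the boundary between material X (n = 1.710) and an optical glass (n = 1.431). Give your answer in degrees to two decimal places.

The reflected p-component vanishes when tan θ_B = n₂/n₁.
Brewster's condition: tan θ_B = n₂/n₁ = 1.431/1.710 = 0.8368.
So θ_B = arctan 0.8368 = 39.92°.

θ_B ≈ 39.92°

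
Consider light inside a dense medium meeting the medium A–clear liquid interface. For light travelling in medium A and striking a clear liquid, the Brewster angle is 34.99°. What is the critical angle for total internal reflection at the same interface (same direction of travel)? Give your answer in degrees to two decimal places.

θ_c ≈ 44.42°

tan θ_B = n₂/n₁ = tan 34.99° = 0.6999.
Total internal reflection: sin θ_c = n₂/n₁ = 0.6999.
θ_c = arcsin(0.6999) = 44.42°.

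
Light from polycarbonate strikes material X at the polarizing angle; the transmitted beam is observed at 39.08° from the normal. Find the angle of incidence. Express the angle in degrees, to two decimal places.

Since the reflected and refracted rays are at right angles at the polarizing angle, θ_B + θ_t = 90°.
So θ_B = 90° − θ_t = 90° − 39.08° = 50.92°.

θ_B ≈ 50.92°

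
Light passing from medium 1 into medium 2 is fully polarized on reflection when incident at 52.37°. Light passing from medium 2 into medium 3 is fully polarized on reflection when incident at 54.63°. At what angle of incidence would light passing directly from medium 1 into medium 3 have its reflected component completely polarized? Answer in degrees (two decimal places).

Each Brewster angle gives a ratio: n₂/n₁ = tan 52.37° = 1.2971, n₃/n₂ = tan 54.63° = 1.4087.
Multiplying, n₃/n₁ = 1.2971 × 1.4087 = 1.8273, and θ_B(1→3) = arctan 1.8273 = 61.31°.

θ_B ≈ 61.31°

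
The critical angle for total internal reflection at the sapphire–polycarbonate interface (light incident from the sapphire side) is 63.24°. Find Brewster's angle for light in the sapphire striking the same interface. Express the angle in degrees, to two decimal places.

n₂/n₁ = sin θ_c = sin 63.24° = 0.8929.
tan θ_B equals the same ratio, so θ_B = arctan(0.8929) = 41.76°.

θ_B ≈ 41.76°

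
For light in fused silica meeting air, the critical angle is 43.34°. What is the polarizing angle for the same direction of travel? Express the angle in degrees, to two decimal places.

At the critical angle sin θ_c = n₂/n₁, giving n₂/n₁ = sin 43.34° = 0.6863.
Then tan θ_B = n₂/n₁ = 0.6863, so θ_B = arctan 0.6863 = 34.46°.

θ_B ≈ 34.46°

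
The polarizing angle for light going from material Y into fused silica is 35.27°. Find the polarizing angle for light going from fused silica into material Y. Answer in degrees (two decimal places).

tan θ_B' = n₁/n₂ = 1/tan θ_B, so θ_B' = 90° − θ_B.
θ_B' = 90° − 35.27° = 54.73°.

θ_B' ≈ 54.73°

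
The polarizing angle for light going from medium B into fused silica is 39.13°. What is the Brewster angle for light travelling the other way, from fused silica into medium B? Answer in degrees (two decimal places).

θ_B' ≈ 50.87°

tan θ_B' = n₁/n₂ = 1/tan θ_B, so θ_B' = 90° − θ_B.
θ_B' = 90° − 39.13° = 50.87°.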